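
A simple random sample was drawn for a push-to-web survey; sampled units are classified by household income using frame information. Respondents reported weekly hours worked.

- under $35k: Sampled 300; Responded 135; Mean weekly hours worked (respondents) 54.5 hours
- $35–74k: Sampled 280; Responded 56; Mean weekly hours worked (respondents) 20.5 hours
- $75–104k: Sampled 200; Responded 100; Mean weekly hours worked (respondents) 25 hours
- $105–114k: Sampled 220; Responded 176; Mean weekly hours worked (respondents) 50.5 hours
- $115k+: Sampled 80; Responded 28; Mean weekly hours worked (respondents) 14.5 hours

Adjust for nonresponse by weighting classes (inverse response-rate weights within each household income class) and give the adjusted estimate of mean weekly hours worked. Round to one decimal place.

Response rates by class: under $35k 135/300 = 45%, $35–74k 56/280 = 20%, $75–104k 100/200 = 50%, $105–114k 176/220 = 80%, $115k+ 28/80 = 35%.
Weighting each respondent by the inverse class response rate inflates each class back to its sampled size, so the class weight is n_sampled:
  under $35k: 300 × 54.5 = 16,350
  $35–74k: 280 × 20.5 = 5740
  $75–104k: 200 × 25 = 5000
  $105–114k: 220 × 50.5 = 11,110
  $115k+: 80 × 14.5 = 1160
Adjusted estimate = 39,360 / 1,080 = 36.4444 → 36.4.

36.4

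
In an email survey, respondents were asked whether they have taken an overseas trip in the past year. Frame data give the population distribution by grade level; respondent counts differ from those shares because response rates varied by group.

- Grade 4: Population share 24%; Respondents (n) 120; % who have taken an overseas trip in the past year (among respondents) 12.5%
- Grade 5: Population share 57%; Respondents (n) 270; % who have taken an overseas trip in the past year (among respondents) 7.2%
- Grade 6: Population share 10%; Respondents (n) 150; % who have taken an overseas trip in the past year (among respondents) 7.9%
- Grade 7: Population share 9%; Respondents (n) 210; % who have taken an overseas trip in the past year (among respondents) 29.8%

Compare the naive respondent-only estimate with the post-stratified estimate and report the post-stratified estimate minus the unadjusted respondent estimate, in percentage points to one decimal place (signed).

Naive respondent-only estimate (weights = respondent counts):
  (120/750)×12.5 + (270/750)×7.2 + (150/750)×7.9 + (210/750)×29.8 = 14.516%
Post-stratifying to population shares instead:
  0.24×12.5 + 0.57×7.2 + 0.1×7.9 + 0.09×29.8 = 10.576%
Difference = 10.576 − 14.516 = -3.94 pp.

-3.9 percentage points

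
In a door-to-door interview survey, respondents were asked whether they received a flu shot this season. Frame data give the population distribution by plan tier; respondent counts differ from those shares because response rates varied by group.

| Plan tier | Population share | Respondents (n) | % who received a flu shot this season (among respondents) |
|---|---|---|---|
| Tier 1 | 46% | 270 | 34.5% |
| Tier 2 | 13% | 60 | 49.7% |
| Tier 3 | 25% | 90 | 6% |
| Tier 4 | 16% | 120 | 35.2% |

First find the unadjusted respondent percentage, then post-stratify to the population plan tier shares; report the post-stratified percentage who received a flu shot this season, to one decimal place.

Without adjustment, the pooled respondent share is:
  (270/540)×34.5 + (60/540)×49.7 + (90/540)×6 + (120/540)×35.2 = 31.5944%
Post-stratifying to population shares instead:
  0.46×34.5 + 0.13×49.7 + 0.25×6 + 0.16×35.2 = 29.463%

29.5%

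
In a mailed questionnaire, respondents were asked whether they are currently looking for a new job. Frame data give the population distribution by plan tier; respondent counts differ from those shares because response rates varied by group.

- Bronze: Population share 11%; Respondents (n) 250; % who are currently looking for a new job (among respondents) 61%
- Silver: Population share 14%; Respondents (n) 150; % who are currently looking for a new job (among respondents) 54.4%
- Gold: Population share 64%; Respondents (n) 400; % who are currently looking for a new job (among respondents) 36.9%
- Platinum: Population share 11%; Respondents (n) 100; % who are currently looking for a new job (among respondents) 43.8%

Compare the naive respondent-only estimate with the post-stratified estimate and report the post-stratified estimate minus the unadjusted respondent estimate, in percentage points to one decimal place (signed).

Without adjustment, the pooled respondent share is:
  (250/900)×61 + (150/900)×54.4 + (400/900)×36.9 + (100/900)×43.8 = 47.2778%
Post-stratified estimate weights by population shares:
  0.11×61 + 0.14×54.4 + 0.64×36.9 + 0.11×43.8 = 42.76%
Difference = 42.76 − 47.2778 = -4.5178 pp.

-4.5 percentage points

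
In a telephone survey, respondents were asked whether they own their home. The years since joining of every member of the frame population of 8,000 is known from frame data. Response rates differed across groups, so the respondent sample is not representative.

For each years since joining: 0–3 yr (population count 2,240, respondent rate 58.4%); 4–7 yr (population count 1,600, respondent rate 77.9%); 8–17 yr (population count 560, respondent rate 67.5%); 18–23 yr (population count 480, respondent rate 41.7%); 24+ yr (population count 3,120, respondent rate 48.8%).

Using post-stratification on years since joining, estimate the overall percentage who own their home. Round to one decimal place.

Reweight to the known years since joining distribution:
  0–3 yr: (2,240/8,000) × 58.4 = 16.352
  4–7 yr: (1,600/8,000) × 77.9 = 15.58
  8–17 yr: (560/8,000) × 67.5 = 4.725
  18–23 yr: (480/8,000) × 41.7 = 2.502
  24+ yr: (3,120/8,000) × 48.8 = 19.032
Post-stratified estimate = 58.191 → 58.2%.

58.2%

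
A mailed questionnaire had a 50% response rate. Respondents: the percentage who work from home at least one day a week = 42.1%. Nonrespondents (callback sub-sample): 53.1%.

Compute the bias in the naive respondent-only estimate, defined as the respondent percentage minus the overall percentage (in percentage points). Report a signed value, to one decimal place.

-5.5 percentage points

Nonresponse fraction = 1 − 0.5 = 0.5.
Bias = (nonresponse fraction) × (respondent percentage − nonrespondent percentage)
     = 0.5 × (42.1 − 53.1) = 0.5 × -11 = -5.5.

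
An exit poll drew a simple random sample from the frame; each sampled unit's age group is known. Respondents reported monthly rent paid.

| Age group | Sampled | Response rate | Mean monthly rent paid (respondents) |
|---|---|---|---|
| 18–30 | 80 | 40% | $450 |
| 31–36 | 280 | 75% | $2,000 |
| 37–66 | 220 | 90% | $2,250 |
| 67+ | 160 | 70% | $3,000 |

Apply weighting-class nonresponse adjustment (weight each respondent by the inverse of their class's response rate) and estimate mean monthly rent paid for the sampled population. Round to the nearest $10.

Weighting each respondent by the inverse class response rate inflates each class back to its sampled size, so the class weight is n_sampled:
  18–30: 80 × 450 = 36,000
  31–36: 280 × 2000 = 560,000
  37–66: 220 × 2250 = 495,000
  67+: 160 × 3000 = 480,000
Adjusted estimate = 1,571,000 / 740 = 2122.97 → $2,120.

$2,120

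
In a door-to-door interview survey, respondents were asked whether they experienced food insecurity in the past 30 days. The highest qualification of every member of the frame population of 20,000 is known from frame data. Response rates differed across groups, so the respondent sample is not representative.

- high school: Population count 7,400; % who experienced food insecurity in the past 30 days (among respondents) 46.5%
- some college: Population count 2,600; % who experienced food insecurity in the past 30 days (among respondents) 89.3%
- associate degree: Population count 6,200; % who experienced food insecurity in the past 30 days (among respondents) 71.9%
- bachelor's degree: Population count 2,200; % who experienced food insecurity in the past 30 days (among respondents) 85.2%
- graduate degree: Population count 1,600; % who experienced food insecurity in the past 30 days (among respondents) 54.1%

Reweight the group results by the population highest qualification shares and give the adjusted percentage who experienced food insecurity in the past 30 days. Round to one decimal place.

Post-stratification weights by population share, not respondent share:
  high school: (7,400/20,000) × 46.5 = 17.205
  some college: (2,600/20,000) × 89.3 = 11.609
  associate degree: (6,200/20,000) × 71.9 = 22.289
  bachelor's degree: (2,200/20,000) × 85.2 = 9.372
  graduate degree: (1,600/20,000) × 54.1 = 4.328
Post-stratified estimate = 64.803 → 64.8%.

64.8%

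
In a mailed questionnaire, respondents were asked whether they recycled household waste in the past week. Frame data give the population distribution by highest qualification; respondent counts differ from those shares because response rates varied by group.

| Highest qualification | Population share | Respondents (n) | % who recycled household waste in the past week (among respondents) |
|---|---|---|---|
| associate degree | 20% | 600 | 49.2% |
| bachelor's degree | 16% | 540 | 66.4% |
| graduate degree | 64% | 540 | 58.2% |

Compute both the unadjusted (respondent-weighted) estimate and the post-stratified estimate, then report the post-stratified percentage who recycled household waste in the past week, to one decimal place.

57.7%

Naive respondent-only estimate (weights = respondent counts):
  (600/1680)×49.2 + (540/1680)×66.4 + (540/1680)×58.2 = 57.6214%
Reweighting by population highest qualification shares:
  0.2×49.2 + 0.16×66.4 + 0.64×58.2 = 57.712%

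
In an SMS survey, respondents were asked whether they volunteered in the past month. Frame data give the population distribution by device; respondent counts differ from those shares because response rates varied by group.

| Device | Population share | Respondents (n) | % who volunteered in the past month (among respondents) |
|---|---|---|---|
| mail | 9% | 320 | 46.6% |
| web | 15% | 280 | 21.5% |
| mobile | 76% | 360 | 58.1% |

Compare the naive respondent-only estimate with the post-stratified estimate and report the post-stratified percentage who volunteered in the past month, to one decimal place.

51.6%

Naive respondent-only estimate (weights = respondent counts):
  (320/960)×46.6 + (280/960)×21.5 + (360/960)×58.1 = 43.5917%
Post-stratifying to population shares instead:
  0.09×46.6 + 0.15×21.5 + 0.76×58.1 = 51.575%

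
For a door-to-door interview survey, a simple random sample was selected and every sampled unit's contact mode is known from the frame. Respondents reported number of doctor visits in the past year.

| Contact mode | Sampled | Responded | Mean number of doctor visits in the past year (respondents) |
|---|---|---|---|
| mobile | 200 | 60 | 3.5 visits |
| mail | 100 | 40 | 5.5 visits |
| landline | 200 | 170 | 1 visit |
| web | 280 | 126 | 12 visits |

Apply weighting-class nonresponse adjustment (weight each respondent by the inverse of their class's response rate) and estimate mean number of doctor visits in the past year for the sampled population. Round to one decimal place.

6.2

Response rates by class: mobile 60/200 = 30%, mail 40/100 = 40%, landline 170/200 = 85%, web 126/280 = 45%.
With weight = n_sampled/n_responded per class, the weighted class total is n_sampled:
  mobile: 200 × 3.5 = 700
  mail: 100 × 5.5 = 550
  landline: 200 × 1 = 200
  web: 280 × 12 = 3360
Adjusted estimate = 4810 / 780 = 6.16667 → 6.2.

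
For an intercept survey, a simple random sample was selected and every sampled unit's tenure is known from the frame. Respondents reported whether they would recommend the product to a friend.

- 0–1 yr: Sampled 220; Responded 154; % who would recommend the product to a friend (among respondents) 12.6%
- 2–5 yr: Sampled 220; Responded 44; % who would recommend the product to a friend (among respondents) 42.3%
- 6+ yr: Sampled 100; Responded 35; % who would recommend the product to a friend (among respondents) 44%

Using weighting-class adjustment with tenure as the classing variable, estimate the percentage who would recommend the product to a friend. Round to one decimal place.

Response rates by class: 0–1 yr 154/220 = 70%, 2–5 yr 44/220 = 20%, 6+ yr 35/100 = 35%.
Weighting each respondent by the inverse class response rate inflates each class back to its sampled size, so the class weight is n_sampled:
  0–1 yr: 220 × 12.6 = 2772
  2–5 yr: 220 × 42.3 = 9306
  6+ yr: 100 × 44 = 4400
Adjusted estimate = 16,478 / 540 = 30.5148 → 30.5%.

30.5%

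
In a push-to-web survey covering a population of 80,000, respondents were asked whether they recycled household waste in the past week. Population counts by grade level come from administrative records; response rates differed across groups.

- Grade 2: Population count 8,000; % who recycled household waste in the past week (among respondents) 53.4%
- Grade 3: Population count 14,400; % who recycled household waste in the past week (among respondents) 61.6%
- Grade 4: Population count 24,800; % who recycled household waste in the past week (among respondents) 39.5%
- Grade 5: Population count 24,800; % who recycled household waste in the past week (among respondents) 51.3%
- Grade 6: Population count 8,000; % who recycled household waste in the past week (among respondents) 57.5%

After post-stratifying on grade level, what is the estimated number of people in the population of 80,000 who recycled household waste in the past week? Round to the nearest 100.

40,300

Apply each group's respondent rate to its population count:
  Grade 2: 8,000 × 53.4% = 4272
  Grade 3: 14,400 × 61.6% = 8870.4
  Grade 4: 24,800 × 39.5% = 9796
  Grade 5: 24,800 × 51.3% = 12722.4
  Grade 6: 8,000 × 57.5% = 4600
Estimated total = 40260.8 → 40,300.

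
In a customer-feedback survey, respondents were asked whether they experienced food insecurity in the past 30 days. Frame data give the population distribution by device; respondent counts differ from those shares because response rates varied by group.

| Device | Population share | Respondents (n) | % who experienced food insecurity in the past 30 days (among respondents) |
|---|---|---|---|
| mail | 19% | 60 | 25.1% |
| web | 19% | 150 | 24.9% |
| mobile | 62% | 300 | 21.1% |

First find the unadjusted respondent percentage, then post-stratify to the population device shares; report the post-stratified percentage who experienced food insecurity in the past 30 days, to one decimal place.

Unadjusted (pooled respondent) estimate weights by respondent counts:
  (60/510)×25.1 + (150/510)×24.9 + (300/510)×21.1 = 22.6882%
Post-stratified estimate weights by population shares:
  0.19×25.1 + 0.19×24.9 + 0.62×21.1 = 22.582%

22.6%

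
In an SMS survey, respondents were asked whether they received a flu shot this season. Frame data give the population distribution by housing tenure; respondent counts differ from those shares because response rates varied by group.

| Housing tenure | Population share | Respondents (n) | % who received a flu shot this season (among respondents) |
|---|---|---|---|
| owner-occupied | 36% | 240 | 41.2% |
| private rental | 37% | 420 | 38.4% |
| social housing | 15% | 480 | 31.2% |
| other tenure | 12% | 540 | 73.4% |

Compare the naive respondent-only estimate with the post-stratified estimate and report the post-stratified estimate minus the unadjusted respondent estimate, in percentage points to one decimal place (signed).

Unadjusted (pooled respondent) estimate weights by respondent counts:
  (240/1680)×41.2 + (420/1680)×38.4 + (480/1680)×31.2 + (540/1680)×73.4 = 47.9929%
Post-stratified estimate weights by population shares:
  0.36×41.2 + 0.37×38.4 + 0.15×31.2 + 0.12×73.4 = 42.528%
Difference = 42.528 − 47.9929 = -5.4649 pp.

-5.5 percentage points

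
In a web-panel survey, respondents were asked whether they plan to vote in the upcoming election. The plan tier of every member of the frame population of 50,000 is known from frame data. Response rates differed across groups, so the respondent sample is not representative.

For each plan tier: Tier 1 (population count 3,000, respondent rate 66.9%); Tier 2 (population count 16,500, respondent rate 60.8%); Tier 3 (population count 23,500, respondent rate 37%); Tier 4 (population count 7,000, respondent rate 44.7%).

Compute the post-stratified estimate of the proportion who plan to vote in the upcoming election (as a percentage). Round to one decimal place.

47.7%

Post-stratification weights by population share, not respondent share:
  Tier 1: (3,000/50,000) × 66.9 = 4.014
  Tier 2: (16,500/50,000) × 60.8 = 20.064
  Tier 3: (23,500/50,000) × 37 = 17.39
  Tier 4: (7,000/50,000) × 44.7 = 6.258
Post-stratified estimate = 47.726 → 47.7%.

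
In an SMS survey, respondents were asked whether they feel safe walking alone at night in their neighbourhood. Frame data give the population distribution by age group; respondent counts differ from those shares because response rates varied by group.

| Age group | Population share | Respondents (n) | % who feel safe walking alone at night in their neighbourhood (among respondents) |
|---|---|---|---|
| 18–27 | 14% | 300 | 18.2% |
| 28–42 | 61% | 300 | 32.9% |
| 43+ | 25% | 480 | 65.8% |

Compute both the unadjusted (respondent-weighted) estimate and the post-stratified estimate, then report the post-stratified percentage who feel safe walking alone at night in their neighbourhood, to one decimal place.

Naive respondent-only estimate (weights = respondent counts):
  (300/1080)×18.2 + (300/1080)×32.9 + (480/1080)×65.8 = 43.4389%
Post-stratifying to population shares instead:
  0.14×18.2 + 0.61×32.9 + 0.25×65.8 = 39.067%

39.1%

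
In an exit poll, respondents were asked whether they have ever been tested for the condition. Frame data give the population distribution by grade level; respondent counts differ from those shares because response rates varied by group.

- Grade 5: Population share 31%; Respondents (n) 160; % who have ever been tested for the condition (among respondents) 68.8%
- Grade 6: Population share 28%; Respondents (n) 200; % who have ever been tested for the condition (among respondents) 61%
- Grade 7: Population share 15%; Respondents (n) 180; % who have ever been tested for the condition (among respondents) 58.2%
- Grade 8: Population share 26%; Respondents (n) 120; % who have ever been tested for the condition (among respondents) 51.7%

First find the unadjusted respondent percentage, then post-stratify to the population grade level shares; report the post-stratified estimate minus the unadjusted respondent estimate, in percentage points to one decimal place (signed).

+0.1 percentage points

Without adjustment, the pooled respondent share is:
  (160/660)×68.8 + (200/660)×61 + (180/660)×58.2 + (120/660)×51.7 = 60.4364%
Reweighting by population grade level shares:
  0.31×68.8 + 0.28×61 + 0.15×58.2 + 0.26×51.7 = 60.58%
Difference = 60.58 − 60.4364 = 0.1436 pp.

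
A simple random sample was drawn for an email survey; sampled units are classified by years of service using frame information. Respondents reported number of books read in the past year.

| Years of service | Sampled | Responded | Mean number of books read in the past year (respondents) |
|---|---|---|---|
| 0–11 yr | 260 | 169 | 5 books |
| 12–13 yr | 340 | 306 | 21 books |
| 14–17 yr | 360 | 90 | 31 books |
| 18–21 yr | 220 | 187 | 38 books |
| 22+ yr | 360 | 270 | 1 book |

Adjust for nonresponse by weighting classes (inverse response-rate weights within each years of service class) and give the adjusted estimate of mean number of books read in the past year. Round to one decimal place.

Class response rates: 0–11 yr 169/260 = 65%, 12–13 yr 306/340 = 90%, 14–17 yr 90/360 = 25%, 18–21 yr 187/220 = 85%, 22+ yr 270/360 = 75%.
With weight = n_sampled/n_responded per class, the weighted class total is n_sampled:
  0–11 yr: 260 × 5 = 1300
  12–13 yr: 340 × 21 = 7140
  14–17 yr: 360 × 31 = 11,160
  18–21 yr: 220 × 38 = 8360
  22+ yr: 360 × 1 = 360
Adjusted estimate = 28,320 / 1,540 = 18.3896 → 18.4.

18.4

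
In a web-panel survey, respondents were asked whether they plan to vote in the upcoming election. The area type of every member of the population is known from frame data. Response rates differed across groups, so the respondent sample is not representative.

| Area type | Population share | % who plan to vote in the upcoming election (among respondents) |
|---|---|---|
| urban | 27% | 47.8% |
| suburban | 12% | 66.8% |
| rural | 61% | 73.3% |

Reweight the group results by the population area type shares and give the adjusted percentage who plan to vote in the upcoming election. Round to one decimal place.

65.6%

Post-stratification weights by population share, not respondent share:
  urban: 0.27 × 47.8 = 12.906
  suburban: 0.12 × 66.8 = 8.016
  rural: 0.61 × 73.3 = 44.713
Post-stratified estimate = 65.635 → 65.6%.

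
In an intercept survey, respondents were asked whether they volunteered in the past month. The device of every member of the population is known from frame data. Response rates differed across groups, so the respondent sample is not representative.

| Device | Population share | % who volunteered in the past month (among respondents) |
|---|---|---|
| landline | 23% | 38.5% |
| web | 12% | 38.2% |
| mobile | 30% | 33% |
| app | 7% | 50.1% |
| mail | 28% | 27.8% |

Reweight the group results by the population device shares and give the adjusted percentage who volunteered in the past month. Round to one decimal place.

34.6%

Reweight to the known device distribution:
  landline: 0.23 × 38.5 = 8.855
  web: 0.12 × 38.2 = 4.584
  mobile: 0.3 × 33 = 9.9
  app: 0.07 × 50.1 = 3.507
  mail: 0.28 × 27.8 = 7.784
Post-stratified estimate = 34.63 → 34.6%.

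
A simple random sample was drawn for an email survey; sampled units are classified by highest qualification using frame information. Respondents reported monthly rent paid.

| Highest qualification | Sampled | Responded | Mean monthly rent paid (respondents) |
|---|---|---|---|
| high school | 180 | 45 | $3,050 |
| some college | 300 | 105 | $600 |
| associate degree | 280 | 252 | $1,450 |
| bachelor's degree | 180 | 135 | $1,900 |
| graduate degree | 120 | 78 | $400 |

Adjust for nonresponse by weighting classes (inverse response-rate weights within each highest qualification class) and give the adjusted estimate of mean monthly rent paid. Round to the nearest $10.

Response rates by class: high school 45/180 = 25%, some college 105/300 = 35%, associate degree 252/280 = 90%, bachelor's degree 135/180 = 75%, graduate degree 78/120 = 65%.
With weight = n_sampled/n_responded per class, the weighted class total is n_sampled:
  high school: 180 × 3050 = 549,000
  some college: 300 × 600 = 180,000
  associate degree: 280 × 1450 = 406,000
  bachelor's degree: 180 × 1900 = 342,000
  graduate degree: 120 × 400 = 48,000
Adjusted estimate = 1,525,000 / 1,060 = 1438.68 → $1,440.

$1,440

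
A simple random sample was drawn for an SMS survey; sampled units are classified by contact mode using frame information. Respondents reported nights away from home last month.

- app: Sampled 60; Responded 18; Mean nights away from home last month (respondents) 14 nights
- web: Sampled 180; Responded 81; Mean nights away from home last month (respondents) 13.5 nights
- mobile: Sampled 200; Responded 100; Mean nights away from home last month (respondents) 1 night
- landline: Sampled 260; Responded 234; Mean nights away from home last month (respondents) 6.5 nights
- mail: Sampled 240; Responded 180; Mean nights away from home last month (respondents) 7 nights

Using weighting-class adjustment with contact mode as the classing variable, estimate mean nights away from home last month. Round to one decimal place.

Class response rates: app 18/60 = 30%, web 81/180 = 45%, mobile 100/200 = 50%, landline 234/260 = 90%, mail 180/240 = 75%.
Inverse-response-rate weighting restores each class to its sampled count, so class totals weight by n_sampled:
  app: 60 × 14 = 840
  web: 180 × 13.5 = 2430
  mobile: 200 × 1 = 200
  landline: 260 × 6.5 = 1690
  mail: 240 × 7 = 1680
Adjusted estimate = 6840 / 940 = 7.2766 → 7.3.

7.3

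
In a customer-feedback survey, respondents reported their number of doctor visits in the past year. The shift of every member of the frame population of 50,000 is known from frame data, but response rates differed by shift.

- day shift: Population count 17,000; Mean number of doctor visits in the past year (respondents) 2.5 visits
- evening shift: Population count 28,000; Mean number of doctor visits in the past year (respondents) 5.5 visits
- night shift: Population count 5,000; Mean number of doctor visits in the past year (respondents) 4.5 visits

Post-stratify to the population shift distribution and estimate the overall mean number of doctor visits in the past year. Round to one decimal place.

Post-stratification weights by population share, not respondent share:
  day shift: (17,000/50,000) × 2.5 = 0.85
  evening shift: (28,000/50,000) × 5.5 = 3.08
  night shift: (5,000/50,000) × 4.5 = 0.45
Post-stratified estimate = 4.38 → 4.4.

4.4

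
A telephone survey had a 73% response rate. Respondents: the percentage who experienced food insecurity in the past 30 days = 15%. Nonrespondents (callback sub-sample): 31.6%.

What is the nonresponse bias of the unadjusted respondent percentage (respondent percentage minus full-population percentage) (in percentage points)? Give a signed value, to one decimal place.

Nonresponse fraction = 1 − 0.73 = 0.27.
Bias = (nonresponse fraction) × (respondent percentage − nonrespondent percentage)
     = 0.27 × (15 − 31.6) = 0.27 × -16.6 = -4.482.

-4.5 percentage points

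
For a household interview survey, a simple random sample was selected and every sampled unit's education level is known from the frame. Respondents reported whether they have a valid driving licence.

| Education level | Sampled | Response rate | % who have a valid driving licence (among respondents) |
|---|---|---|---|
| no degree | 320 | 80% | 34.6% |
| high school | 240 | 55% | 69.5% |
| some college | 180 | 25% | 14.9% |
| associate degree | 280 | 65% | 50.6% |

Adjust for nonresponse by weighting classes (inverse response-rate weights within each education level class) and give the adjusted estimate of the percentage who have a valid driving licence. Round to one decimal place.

43.7%

With weight = n_sampled/n_responded per class, the weighted class total is n_sampled:
  no degree: 320 × 34.6 = 11,072
  high school: 240 × 69.5 = 16,680
  some college: 180 × 14.9 = 2682
  associate degree: 280 × 50.6 = 14,168
Adjusted estimate = 44,602 / 1,020 = 43.7275 → 43.7%.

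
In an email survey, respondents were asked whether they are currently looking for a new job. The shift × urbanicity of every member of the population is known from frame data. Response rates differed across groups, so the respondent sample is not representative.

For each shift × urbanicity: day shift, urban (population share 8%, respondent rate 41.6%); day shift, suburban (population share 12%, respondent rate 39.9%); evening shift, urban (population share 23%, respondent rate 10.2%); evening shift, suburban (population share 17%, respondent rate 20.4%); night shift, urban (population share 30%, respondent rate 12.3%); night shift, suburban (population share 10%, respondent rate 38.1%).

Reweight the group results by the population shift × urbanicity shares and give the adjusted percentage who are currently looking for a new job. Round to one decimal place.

Weight each group's respondent value by its population share:
  day shift, urban: 0.08 × 41.6 = 3.328
  day shift, suburban: 0.12 × 39.9 = 4.788
  evening shift, urban: 0.23 × 10.2 = 2.346
  evening shift, suburban: 0.17 × 20.4 = 3.468
  night shift, urban: 0.3 × 12.3 = 3.69
  night shift, suburban: 0.1 × 38.1 = 3.81
Post-stratified estimate = 21.43 → 21.4%.

21.4%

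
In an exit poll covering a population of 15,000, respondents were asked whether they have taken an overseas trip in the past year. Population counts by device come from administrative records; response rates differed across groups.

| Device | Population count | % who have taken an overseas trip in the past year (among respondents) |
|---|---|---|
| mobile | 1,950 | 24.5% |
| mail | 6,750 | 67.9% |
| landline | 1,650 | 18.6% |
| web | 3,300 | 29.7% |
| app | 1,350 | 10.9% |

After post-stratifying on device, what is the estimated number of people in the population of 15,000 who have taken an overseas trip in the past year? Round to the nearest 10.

Each cell contributes its population count × the respondent rate:
  mobile: 1,950 × 24.5% = 477.75
  mail: 6,750 × 67.9% = 4583.25
  landline: 1,650 × 18.6% = 306.9
  web: 3,300 × 29.7% = 980.1
  app: 1,350 × 10.9% = 147.15
Estimated total = 6495.15 → 6,500.

6,500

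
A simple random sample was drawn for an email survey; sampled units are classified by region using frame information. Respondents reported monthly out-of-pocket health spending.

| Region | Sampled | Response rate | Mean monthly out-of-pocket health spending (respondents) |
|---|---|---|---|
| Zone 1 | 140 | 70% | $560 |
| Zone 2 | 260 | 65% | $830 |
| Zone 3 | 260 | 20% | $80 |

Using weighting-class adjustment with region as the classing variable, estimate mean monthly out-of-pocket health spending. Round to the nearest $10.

$480

Weighting each respondent by the inverse class response rate inflates each class back to its sampled size, so the class weight is n_sampled:
  Zone 1: 140 × 560 = 78,400
  Zone 2: 260 × 830 = 215,800
  Zone 3: 260 × 80 = 20,800
Adjusted estimate = 315,000 / 660 = 477.273 → $480.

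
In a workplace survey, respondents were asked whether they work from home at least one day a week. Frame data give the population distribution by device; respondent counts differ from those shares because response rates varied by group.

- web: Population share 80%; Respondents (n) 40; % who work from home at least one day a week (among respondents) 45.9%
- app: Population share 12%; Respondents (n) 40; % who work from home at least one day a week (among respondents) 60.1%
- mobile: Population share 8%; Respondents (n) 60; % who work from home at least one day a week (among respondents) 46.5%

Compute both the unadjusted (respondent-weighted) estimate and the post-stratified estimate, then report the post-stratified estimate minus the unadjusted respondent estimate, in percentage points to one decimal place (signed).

-2.6 percentage points

Unadjusted (pooled respondent) estimate weights by respondent counts:
  (40/140)×45.9 + (40/140)×60.1 + (60/140)×46.5 = 50.2143%
Post-stratified estimate weights by population shares:
  0.8×45.9 + 0.12×60.1 + 0.08×46.5 = 47.652%
Difference = 47.652 − 50.2143 = -2.5623 pp.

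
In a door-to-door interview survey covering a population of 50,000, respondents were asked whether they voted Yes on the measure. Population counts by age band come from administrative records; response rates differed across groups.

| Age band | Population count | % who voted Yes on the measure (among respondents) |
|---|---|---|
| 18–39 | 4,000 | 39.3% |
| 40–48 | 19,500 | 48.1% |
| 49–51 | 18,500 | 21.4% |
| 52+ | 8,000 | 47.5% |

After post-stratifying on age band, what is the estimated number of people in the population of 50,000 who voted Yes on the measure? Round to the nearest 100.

Estimated count per cell = population count × respondent percentage:
  18–39: 4,000 × 39.3% = 1572
  40–48: 19,500 × 48.1% = 9379.5
  49–51: 18,500 × 21.4% = 3959
  52+: 8,000 × 47.5% = 3800
Estimated total = 18710.5 → 18,700.

18,700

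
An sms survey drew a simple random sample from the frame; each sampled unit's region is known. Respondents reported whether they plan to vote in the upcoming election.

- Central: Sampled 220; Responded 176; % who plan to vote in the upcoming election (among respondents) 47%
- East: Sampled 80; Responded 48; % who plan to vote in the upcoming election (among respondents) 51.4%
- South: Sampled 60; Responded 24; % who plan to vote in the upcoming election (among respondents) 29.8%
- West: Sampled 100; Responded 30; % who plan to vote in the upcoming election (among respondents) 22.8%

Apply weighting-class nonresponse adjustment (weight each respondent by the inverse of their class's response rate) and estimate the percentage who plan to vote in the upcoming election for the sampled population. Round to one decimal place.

40.3%

Response rates by class: Central 176/220 = 80%, East 48/80 = 60%, South 24/60 = 40%, West 30/100 = 30%.
Each respondent's weight = sampled/responded in their class; summing within a class gives n_sampled, so:
  Central: 220 × 47 = 10,340
  East: 80 × 51.4 = 4112
  South: 60 × 29.8 = 1788
  West: 100 × 22.8 = 2280
Adjusted estimate = 18,520 / 460 = 40.2609 → 40.3%.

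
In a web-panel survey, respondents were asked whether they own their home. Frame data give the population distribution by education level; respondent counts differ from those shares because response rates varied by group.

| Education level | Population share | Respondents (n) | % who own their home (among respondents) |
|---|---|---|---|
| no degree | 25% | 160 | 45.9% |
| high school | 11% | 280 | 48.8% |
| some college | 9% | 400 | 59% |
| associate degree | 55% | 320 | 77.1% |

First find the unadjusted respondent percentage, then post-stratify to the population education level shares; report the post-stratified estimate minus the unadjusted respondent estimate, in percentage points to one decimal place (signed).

+4.8 percentage points

Without adjustment, the pooled respondent share is:
  (160/1160)×45.9 + (280/1160)×48.8 + (400/1160)×59 + (320/1160)×77.1 = 59.7241%
Reweighting by population education level shares:
  0.25×45.9 + 0.11×48.8 + 0.09×59 + 0.55×77.1 = 64.558%
Difference = 64.558 − 59.7241 = 4.8339 pp.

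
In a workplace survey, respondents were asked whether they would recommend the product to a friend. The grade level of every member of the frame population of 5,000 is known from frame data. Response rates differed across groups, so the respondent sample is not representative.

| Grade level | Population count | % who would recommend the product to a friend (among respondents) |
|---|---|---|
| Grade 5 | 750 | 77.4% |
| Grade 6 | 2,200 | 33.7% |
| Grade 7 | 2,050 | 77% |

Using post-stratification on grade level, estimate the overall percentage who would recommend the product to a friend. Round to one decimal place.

Weight each group's respondent value by its population share:
  Grade 5: (750/5,000) × 77.4 = 11.61
  Grade 6: (2,200/5,000) × 33.7 = 14.828
  Grade 7: (2,050/5,000) × 77 = 31.57
Post-stratified estimate = 58.008 → 58.0%.

58.0%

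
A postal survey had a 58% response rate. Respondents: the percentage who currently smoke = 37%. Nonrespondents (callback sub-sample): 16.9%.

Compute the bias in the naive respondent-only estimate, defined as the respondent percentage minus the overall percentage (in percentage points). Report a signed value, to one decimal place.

+8.4 percentage points

Nonresponse fraction = 1 − 0.58 = 0.42.
Bias = (nonresponse fraction) × (respondent percentage − nonrespondent percentage)
     = 0.42 × (37 − 16.9) = 0.42 × 20.1 = 8.442.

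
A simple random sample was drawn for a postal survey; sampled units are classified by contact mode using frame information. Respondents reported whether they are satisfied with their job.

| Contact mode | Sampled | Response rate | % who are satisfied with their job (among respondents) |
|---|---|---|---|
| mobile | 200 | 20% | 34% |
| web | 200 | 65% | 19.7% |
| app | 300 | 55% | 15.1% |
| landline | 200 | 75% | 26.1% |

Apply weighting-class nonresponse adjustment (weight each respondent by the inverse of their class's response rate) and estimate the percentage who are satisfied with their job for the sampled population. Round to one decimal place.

Each respondent's weight = sampled/responded in their class; summing within a class gives n_sampled, so:
  mobile: 200 × 34 = 6800
  web: 200 × 19.7 = 3940
  app: 300 × 15.1 = 4530
  landline: 200 × 26.1 = 5220
Adjusted estimate = 20,490 / 900 = 22.7667 → 22.8%.

22.8%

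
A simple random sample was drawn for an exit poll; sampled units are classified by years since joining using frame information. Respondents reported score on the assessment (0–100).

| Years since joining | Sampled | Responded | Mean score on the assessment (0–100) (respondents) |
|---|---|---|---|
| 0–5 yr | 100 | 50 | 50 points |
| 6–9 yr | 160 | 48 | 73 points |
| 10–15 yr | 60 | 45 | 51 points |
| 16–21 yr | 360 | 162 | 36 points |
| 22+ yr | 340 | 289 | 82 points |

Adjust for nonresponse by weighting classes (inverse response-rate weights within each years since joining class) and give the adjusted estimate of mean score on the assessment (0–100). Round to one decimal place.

Response rates by class: 0–5 yr 50/100 = 50%, 6–9 yr 48/160 = 30%, 10–15 yr 45/60 = 75%, 16–21 yr 162/360 = 45%, 22+ yr 289/340 = 85%.
Inverse-response-rate weighting restores each class to its sampled count, so class totals weight by n_sampled:
  0–5 yr: 100 × 50 = 5000
  6–9 yr: 160 × 73 = 11,680
  10–15 yr: 60 × 51 = 3060
  16–21 yr: 360 × 36 = 12,960
  22+ yr: 340 × 82 = 27,880
Adjusted estimate = 60,580 / 1,020 = 59.3922 → 59.4.

59.4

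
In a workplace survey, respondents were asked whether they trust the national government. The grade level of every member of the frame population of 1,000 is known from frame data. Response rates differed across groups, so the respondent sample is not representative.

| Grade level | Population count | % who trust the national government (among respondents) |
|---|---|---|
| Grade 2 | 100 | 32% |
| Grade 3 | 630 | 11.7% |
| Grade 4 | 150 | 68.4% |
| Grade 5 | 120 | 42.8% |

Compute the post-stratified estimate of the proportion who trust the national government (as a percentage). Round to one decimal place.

Each cell contributes population-share × respondent value:
  Grade 2: (100/1,000) × 32 = 3.2
  Grade 3: (630/1,000) × 11.7 = 7.371
  Grade 4: (150/1,000) × 68.4 = 10.26
  Grade 5: (120/1,000) × 42.8 = 5.136
Post-stratified estimate = 25.967 → 26.0%.

26.0%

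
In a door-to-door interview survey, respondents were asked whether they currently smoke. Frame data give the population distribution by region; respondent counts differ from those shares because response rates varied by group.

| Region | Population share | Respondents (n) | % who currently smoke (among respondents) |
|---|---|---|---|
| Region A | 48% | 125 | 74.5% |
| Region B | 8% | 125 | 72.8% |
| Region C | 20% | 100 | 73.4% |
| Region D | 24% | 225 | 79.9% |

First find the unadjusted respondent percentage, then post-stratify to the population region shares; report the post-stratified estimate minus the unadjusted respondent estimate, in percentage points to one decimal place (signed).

-0.6 percentage points

Unadjusted (pooled respondent) estimate weights by respondent counts:
  (125/575)×74.5 + (125/575)×72.8 + (100/575)×73.4 + (225/575)×79.9 = 76.0522%
Reweighting by population region shares:
  0.48×74.5 + 0.08×72.8 + 0.2×73.4 + 0.24×79.9 = 75.44%
Difference = 75.44 − 76.0522 = -0.6122 pp.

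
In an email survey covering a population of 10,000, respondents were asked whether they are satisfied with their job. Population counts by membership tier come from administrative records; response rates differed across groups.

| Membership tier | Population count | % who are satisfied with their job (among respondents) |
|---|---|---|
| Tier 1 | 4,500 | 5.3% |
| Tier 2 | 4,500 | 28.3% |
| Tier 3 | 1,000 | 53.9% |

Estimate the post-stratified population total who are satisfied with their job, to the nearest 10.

2,050

Apply each group's respondent rate to its population count:
  Tier 1: 4,500 × 5.3% = 238.5
  Tier 2: 4,500 × 28.3% = 1273.5
  Tier 3: 1,000 × 53.9% = 539
Estimated total = 2051 → 2,050.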